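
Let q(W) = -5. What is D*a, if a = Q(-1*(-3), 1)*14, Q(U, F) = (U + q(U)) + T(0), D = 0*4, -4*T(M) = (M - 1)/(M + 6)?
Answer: 0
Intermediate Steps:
T(M) = -(-1 + M)/(4*(6 + M)) (T(M) = -(M - 1)/(4*(M + 6)) = -(-1 + M)/(4*(6 + M)))
D = 0
Q(U, F) = -119/24 + U (Q(U, F) = (U - 5) + (1 - 1*0)/(4*(6 + 0)) = (-5 + U) + (1/4)*(1 + 0)/6 = (-5 + U) + (1/4)*(1/6)*1 = (-5 + U) + 1/24 = -119/24 + U)
a = -329/12 (a = (-119/24 - 1*(-3))*14 = (-119/24 + 3)*14 = -47/24*14 = -329/12 ≈ -27.417)
D*a = 0*(-329/12) = 0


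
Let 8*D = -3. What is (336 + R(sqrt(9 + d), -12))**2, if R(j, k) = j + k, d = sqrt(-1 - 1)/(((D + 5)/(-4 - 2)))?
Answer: (11988 + sqrt(111)*sqrt(111 - 16*I*sqrt(2)))**2/1369 ≈ 1.0694e+5 - 198.97*I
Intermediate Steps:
D = -3/8 (D = (1/8)*(-3) = -3/8 ≈ -0.37500)
d = -48*I*sqrt(2)/37 (d = sqrt(-1 - 1)/(((-3/8 + 5)/(-4 - 2))) = sqrt(-2)/(((37/8)/(-6))) = (I*sqrt(2))/(((37/8)*(-1/6))) = (I*sqrt(2))/(-37/48) = (I*sqrt(2))*(-48/37) = -48*I*sqrt(2)/37 ≈ -1.8347*I)
(336 + R(sqrt(9 + d), -12))**2 = (336 + (sqrt(9 - 48*I*sqrt(2)/37) - 12))**2 = (336 + (-12 + sqrt(9 - 48*I*sqrt(2)/37)))**2 = (324 + sqrt(9 - 48*I*sqrt(2)/37))**2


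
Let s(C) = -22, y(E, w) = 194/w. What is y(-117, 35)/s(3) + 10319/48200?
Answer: -140517/3711400 ≈ -0.037861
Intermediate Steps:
y(-117, 35)/s(3) + 10319/48200 = (194/35)/(-22) + 10319/48200 = (194*(1/35))*(-1/22) + 10319*(1/48200) = (194/35)*(-1/22) + 10319/48200 = -97/385 + 10319/48200 = -140517/3711400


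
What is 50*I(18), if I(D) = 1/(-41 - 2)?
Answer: -50/43 ≈ -1.1628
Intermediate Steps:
I(D) = -1/43 (I(D) = 1/(-43) = -1/43)
50*I(18) = 50*(-1/43) = -50/43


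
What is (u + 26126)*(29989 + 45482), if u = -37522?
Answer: -860067516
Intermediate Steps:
(u + 26126)*(29989 + 45482) = (-37522 + 26126)*(29989 + 45482) = -11396*75471 = -860067516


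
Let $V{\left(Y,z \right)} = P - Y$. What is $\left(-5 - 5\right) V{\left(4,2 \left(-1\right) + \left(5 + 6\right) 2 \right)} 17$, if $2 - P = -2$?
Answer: $0$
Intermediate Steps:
$P = 4$ ($P = 2 - -2 = 2 + 2 = 4$)
$V{\left(Y,z \right)} = 4 - Y$
$\left(-5 - 5\right) V{\left(4,2 \left(-1\right) + \left(5 + 6\right) 2 \right)} 17 = \left(-5 - 5\right) \left(4 - 4\right) 17 = - 10 \left(4 - 4\right) 17 = \left(-10\right) 0 \cdot 17 = 0 \cdot 17 = 0$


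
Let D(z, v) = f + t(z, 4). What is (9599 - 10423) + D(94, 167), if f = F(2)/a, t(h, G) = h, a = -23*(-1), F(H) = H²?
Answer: -16786/23 ≈ -729.83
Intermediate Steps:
a = 23
f = 4/23 (f = 2²/23 = 4*(1/23) = 4/23 ≈ 0.17391)
D(z, v) = 4/23 + z
(9599 - 10423) + D(94, 167) = (9599 - 10423) + (4/23 + 94) = -824 + 2166/23 = -16786/23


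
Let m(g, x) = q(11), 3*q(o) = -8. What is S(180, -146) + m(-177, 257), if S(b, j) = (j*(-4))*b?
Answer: 315352/3 ≈ 1.0512e+5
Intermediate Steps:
q(o) = -8/3 (q(o) = (⅓)*(-8) = -8/3)
m(g, x) = -8/3
S(b, j) = -4*b*j (S(b, j) = (-4*j)*b = -4*b*j)
S(180, -146) + m(-177, 257) = -4*180*(-146) - 8/3 = 105120 - 8/3 = 315352/3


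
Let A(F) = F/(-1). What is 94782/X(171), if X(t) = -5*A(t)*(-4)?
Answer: -15797/570 ≈ -27.714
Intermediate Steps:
A(F) = -F
X(t) = -20*t (X(t) = -(-5)*t*(-4) = (5*t)*(-4) = -20*t)
94782/X(171) = 94782/((-20*171)) = 94782/(-3420) = 94782*(-1/3420) = -15797/570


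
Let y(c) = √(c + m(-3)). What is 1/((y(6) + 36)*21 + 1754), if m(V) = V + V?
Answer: 1/2510 ≈ 0.00039841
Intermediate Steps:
m(V) = 2*V
y(c) = √(-6 + c) (y(c) = √(c + 2*(-3)) = √(c - 6) = √(-6 + c))
1/((y(6) + 36)*21 + 1754) = 1/((√(-6 + 6) + 36)*21 + 1754) = 1/((√0 + 36)*21 + 1754) = 1/((0 + 36)*21 + 1754) = 1/(36*21 + 1754) = 1/(756 + 1754) = 1/2510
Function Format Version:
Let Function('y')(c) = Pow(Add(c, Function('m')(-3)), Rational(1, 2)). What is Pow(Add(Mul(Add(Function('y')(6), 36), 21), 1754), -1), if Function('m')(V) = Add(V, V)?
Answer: Rational(1, 2510) ≈ 0.00039841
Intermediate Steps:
Function('m')(V) = Mul(2, V)
Function('y')(c) = Pow(Add(-6, c), Rational(1, 2)) (Function('y')(c) = Pow(Add(c, Mul(2, -3)), Rational(1, 2)) = Pow(Add(c, -6), Rational(1, 2)) = Pow(Add(-6, c), Rational(1, 2)))
Pow(Add(Mul(Add(Function('y')(6), 36), 21), 1754), -1) = Pow(Add(Mul(Add(Pow(Add(-6, 6), Rational(1, 2)), 36), 21), 1754), -1) = Pow(Add(Mul(Add(Pow(0, Rational(1, 2)), 36), 21), 1754), -1) = Pow(Add(Mul(Add(0, 36), 21), 1754), -1) = Pow(Add(Mul(36, 21), 1754), -1) = Pow(Add(756, 1754), -1) = Pow(2510, -1) = Rational(1, 2510)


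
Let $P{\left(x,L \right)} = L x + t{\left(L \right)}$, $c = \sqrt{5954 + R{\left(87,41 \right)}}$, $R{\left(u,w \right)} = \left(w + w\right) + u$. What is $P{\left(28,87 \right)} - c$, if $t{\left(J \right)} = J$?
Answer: $2523 - \sqrt{6123} \approx 2444.8$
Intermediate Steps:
$R{\left(u,w \right)} = u + 2 w$ ($R{\left(u,w \right)} = 2 w + u = u + 2 w$)
$c = \sqrt{6123}$ ($c = \sqrt{5954 + \left(87 + 2 \cdot 41\right)} = \sqrt{5954 + \left(87 + 82\right)} = \sqrt{5954 + 169} = \sqrt{6123} \approx 78.25$)
$P{\left(x,L \right)} = L + L x$ ($P{\left(x,L \right)} = L x + L = L + L x$)
$P{\left(28,87 \right)} - c = 87 \left(1 + 28\right) - \sqrt{6123} = 87 \cdot 29 - \sqrt{6123} = 2523 - \sqrt{6123}$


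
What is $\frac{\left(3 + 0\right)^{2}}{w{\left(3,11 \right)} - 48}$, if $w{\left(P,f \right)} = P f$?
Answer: $- \frac{3}{5} \approx -0.6$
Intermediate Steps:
$\frac{\left(3 + 0\right)^{2}}{w{\left(3,11 \right)} - 48} = \frac{\left(3 + 0\right)^{2}}{3 \cdot 11 - 48} = \frac{3^{2}}{33 - 48} = \frac{1}{-15} \cdot 9 = \left(- \frac{1}{15}\right) 9 = - \frac{3}{5}$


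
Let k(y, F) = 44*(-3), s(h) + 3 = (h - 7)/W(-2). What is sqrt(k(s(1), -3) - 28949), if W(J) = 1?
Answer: I*sqrt(29081) ≈ 170.53*I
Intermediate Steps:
s(h) = -10 + h (s(h) = -3 + (h - 7)/1 = -3 + (-7 + h)*1 = -3 + (-7 + h) = -10 + h)
k(y, F) = -132
sqrt(k(s(1), -3) - 28949) = sqrt(-132 - 28949) = sqrt(-29081) = I*sqrt(29081)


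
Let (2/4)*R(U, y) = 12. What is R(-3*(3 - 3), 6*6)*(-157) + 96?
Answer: -3672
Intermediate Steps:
R(U, y) = 24 (R(U, y) = 2*12 = 24)
R(-3*(3 - 3), 6*6)*(-157) + 96 = 24*(-157) + 96 = -3768 + 96 = -3672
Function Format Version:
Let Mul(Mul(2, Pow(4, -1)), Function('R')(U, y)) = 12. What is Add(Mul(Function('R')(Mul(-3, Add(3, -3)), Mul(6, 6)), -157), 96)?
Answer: -3672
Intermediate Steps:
Function('R')(U, y) = 24 (Function('R')(U, y) = Mul(2, 12) = 24)
Add(Mul(Function('R')(Mul(-3, Add(3, -3)), Mul(6, 6)), -157), 96) = Add(Mul(24, -157), 96) = Add(-3768, 96) = -3672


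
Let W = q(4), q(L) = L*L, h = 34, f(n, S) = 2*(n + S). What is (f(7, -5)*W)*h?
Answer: 2176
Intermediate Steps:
f(n, S) = 2*S + 2*n (f(n, S) = 2*(S + n) = 2*S + 2*n)
q(L) = L**2
W = 16 (W = 4**2 = 16)
(f(7, -5)*W)*h = ((2*(-5) + 2*7)*16)*34 = ((-10 + 14)*16)*34 = (4*16)*34 = 64*34 = 2176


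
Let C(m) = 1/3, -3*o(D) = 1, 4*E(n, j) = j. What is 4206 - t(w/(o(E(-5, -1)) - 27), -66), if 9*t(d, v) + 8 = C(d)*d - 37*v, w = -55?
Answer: 2904385/738 ≈ 3935.5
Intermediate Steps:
E(n, j) = j/4
o(D) = -1/3 (o(D) = -1/3*1 = -1/3)
C(m) = 1/3
t(d, v) = -8/9 - 37*v/9 + d/27 (t(d, v) = -8/9 + (d/3 - 37*v)/9 = -8/9 + (-37*v + d/3)/9 = -8/9 + (-37*v/9 + d/27) = -8/9 - 37*v/9 + d/27)
4206 - t(w/(o(E(-5, -1)) - 27), -66) = 4206 - (-8/9 - 37/9*(-66) + (-55/(-1/3 - 27))/27) = 4206 - (-8/9 + 814/3 + (-55/(-82/3))/27) = 4206 - (-8/9 + 814/3 + (-55*(-3/82))/27) = 4206 - (-8/9 + 814/3 + (1/27)*(165/82)) = 4206 - (-8/9 + 814/3 + 55/738) = 4206 - 1*199643/738 = 4206 - 199643/738 = 2904385/738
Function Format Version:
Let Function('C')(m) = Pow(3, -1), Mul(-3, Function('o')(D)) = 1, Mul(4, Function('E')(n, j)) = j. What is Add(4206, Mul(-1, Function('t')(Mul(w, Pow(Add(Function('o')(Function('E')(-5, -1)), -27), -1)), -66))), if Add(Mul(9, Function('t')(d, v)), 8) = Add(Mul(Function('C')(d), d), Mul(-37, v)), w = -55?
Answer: Rational(2904385, 738) ≈ 3935.5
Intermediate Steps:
Function('E')(n, j) = Mul(Rational(1, 4), j)
Function('o')(D) = Rational(-1, 3) (Function('o')(D) = Mul(Rational(-1, 3), 1) = Rational(-1, 3))
Function('C')(m) = Rational(1, 3)
Function('t')(d, v) = Add(Rational(-8, 9), Mul(Rational(-37, 9), v), Mul(Rational(1, 27), d)) (Function('t')(d, v) = Add(Rational(-8, 9), Mul(Rational(1, 9), Add(Mul(Rational(1, 3), d), Mul(-37, v)))) = Add(Rational(-8, 9), Mul(Rational(1, 9), Add(Mul(-37, v), Mul(Rational(1, 3), d)))) = Add(Rational(-8, 9), Add(Mul(Rational(-37, 9), v), Mul(Rational(1, 27), d))) = Add(Rational(-8, 9), Mul(Rational(-37, 9), v), Mul(Rational(1, 27), d)))
Add(4206, Mul(-1, Function('t')(Mul(w, Pow(Add(Function('o')(Function('E')(-5, -1)), -27), -1)), -66))) = Add(4206, Mul(-1, Add(Rational(-8, 9), Mul(Rational(-37, 9), -66), Mul(Rational(1, 27), Mul(-55, Pow(Add(Rational(-1, 3), -27), -1)))))) = Add(4206, Mul(-1, Add(Rational(-8, 9), Rational(814, 3), Mul(Rational(1, 27), Mul(-55, Pow(Rational(-82, 3), -1)))))) = Add(4206, Mul(-1, Add(Rational(-8, 9), Rational(814, 3), Mul(Rational(1, 27), Mul(-55, Rational(-3, 82)))))) = Add(4206, Mul(-1, Add(Rational(-8, 9), Rational(814, 3), Mul(Rational(1, 27), Rational(165, 82))))) = Add(4206, Mul(-1, Add(Rational(-8, 9), Rational(814, 3), Rational(55, 738)))) = Add(4206, Mul(-1, Rational(199643, 738))) = Add(4206, Rational(-199643, 738)) = Rational(2904385, 738)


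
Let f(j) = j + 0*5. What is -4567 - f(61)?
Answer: -4628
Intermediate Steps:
f(j) = j (f(j) = j + 0 = j)
-4567 - f(61) = -4567 - 1*61 = -4567 - 61 = -4628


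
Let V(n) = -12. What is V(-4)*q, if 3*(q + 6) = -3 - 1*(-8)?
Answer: 52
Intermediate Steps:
q = -13/3 (q = -6 + (-3 - 1*(-8))/3 = -6 + (-3 + 8)/3 = -6 + (1/3)*5 = -6 + 5/3 = -13/3 ≈ -4.3333)
V(-4)*q = -12*(-13/3) = 52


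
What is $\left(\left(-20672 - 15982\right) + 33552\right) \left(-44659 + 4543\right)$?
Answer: $124439832$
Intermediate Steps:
$\left(\left(-20672 - 15982\right) + 33552\right) \left(-44659 + 4543\right) = \left(\left(-20672 - 15982\right) + 33552\right) \left(-40116\right) = \left(-36654 + 33552\right) \left(-40116\right) = \left(-3102\right) \left(-40116\right) = 124439832$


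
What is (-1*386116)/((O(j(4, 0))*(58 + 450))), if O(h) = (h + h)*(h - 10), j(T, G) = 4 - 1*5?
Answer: -96529/2794 ≈ -34.549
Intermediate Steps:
j(T, G) = -1 (j(T, G) = 4 - 5 = -1)
O(h) = 2*h*(-10 + h) (O(h) = (2*h)*(-10 + h) = 2*h*(-10 + h))
(-1*386116)/((O(j(4, 0))*(58 + 450))) = (-1*386116)/(((2*(-1)*(-10 - 1))*(58 + 450))) = -386116/((2*(-1)*(-11))*508) = -386116/(22*508) = -386116/11176 = -386116*1/11176 = -96529/2794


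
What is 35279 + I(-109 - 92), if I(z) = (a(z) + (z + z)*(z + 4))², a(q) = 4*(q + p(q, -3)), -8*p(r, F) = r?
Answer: 24643175477/4 ≈ 6.1608e+9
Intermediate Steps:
p(r, F) = -r/8
a(q) = 7*q/2 (a(q) = 4*(q - q/8) = 4*(7*q/8) = 7*q/2)
I(z) = (7*z/2 + 2*z*(4 + z))² (I(z) = (7*z/2 + (z + z)*(z + 4))² = (7*z/2 + (2*z)*(4 + z))² = (7*z/2 + 2*z*(4 + z))²)
35279 + I(-109 - 92) = 35279 + (-109 - 92)²*(23 + 4*(-109 - 92))²/4 = 35279 + (¼)*(-201)²*(23 + 4*(-201))² = 35279 + (¼)*40401*(23 - 804)² = 35279 + (¼)*40401*(-781)² = 35279 + (¼)*40401*609961 = 35279 + 24643034361/4 = 24643175477/4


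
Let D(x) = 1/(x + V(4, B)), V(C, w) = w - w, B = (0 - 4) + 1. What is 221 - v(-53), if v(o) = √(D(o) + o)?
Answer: 221 - I*√148930/53 ≈ 221.0 - 7.2814*I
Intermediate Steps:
B = -3 (B = -4 + 1 = -3)
V(C, w) = 0
D(x) = 1/x (D(x) = 1/(x + 0) = 1/x)
v(o) = √(o + 1/o) (v(o) = √(1/o + o) = √(o + 1/o))
221 - v(-53) = 221 - √(-53 + 1/(-53)) = 221 - √(-53 - 1/53) = 221 - √(-2810/53) = 221 - I*√148930/53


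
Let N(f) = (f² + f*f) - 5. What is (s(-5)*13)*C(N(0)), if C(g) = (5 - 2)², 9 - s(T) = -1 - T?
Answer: 585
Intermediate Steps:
s(T) = 10 + T (s(T) = 9 - (-1 - T) = 9 + (1 + T) = 10 + T)
N(f) = -5 + 2*f² (N(f) = (f² + f²) - 5 = 2*f² - 5 = -5 + 2*f²)
C(g) = 9 (C(g) = 3² = 9)
(s(-5)*13)*C(N(0)) = ((10 - 5)*13)*9 = (5*13)*9 = 65*9 = 585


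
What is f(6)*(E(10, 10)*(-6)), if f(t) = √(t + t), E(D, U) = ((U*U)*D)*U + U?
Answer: -120120*√3 ≈ -2.0805e+5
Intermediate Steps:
E(D, U) = U + D*U³ (E(D, U) = (U²*D)*U + U = (D*U²)*U + U = D*U³ + U = U + D*U³)
f(t) = √2*√t (f(t) = √(2*t) = √2*√t)
f(6)*(E(10, 10)*(-6)) = (√2*√6)*((10 + 10*10³)*(-6)) = (2*√3)*((10 + 10*1000)*(-6)) = (2*√3)*((10 + 10000)*(-6)) = (2*√3)*(10010*(-6)) = (2*√3)*(-60060) = -120120*√3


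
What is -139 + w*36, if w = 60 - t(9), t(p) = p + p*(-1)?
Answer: 2021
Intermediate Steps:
t(p) = 0 (t(p) = p - p = 0)
w = 60 (w = 60 - 1*0 = 60 + 0 = 60)
-139 + w*36 = -139 + 60*36 = -139 + 2160 = 2021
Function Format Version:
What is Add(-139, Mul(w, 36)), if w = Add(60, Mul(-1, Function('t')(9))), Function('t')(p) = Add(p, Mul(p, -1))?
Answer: 2021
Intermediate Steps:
Function('t')(p) = 0 (Function('t')(p) = Add(p, Mul(-1, p)) = 0)
w = 60 (w = Add(60, Mul(-1, 0)) = Add(60, 0) = 60)
Add(-139, Mul(w, 36)) = Add(-139, Mul(60, 36)) = Add(-139, 2160) = 2021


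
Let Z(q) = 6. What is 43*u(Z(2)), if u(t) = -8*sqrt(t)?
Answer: -344*sqrt(6) ≈ -842.62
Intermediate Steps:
43*u(Z(2)) = 43*(-8*sqrt(6)) = -344*sqrt(6)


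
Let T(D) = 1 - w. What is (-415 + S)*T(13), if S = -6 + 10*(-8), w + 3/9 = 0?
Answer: -668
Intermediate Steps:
w = -1/3 (w = -1/3 + 0 = -1/3 ≈ -0.33333)
T(D) = 4/3 (T(D) = 1 - 1*(-1/3) = 1 + 1/3 = 4/3)
S = -86 (S = -6 - 80 = -86)
(-415 + S)*T(13) = (-415 - 86)*(4/3) = -501*4/3 = -668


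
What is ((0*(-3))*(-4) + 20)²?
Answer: 400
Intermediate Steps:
((0*(-3))*(-4) + 20)² = (0*(-4) + 20)² = (0 + 20)² = 20² = 400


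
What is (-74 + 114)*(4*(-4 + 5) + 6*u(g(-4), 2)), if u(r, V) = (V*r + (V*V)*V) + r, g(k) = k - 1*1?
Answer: -1520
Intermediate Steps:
g(k) = -1 + k (g(k) = k - 1 = -1 + k)
u(r, V) = r + V**3 + V*r (u(r, V) = (V*r + V**2*V) + r = (V*r + V**3) + r = (V**3 + V*r) + r = r + V**3 + V*r)
(-74 + 114)*(4*(-4 + 5) + 6*u(g(-4), 2)) = (-74 + 114)*(4*(-4 + 5) + 6*((-1 - 4) + 2**3 + 2*(-1 - 4))) = 40*(4*1 + 6*(-5 + 8 + 2*(-5))) = 40*(4 + 6*(-5 + 8 - 10)) = 40*(4 + 6*(-7)) = 40*(4 - 42) = 40*(-38) = -1520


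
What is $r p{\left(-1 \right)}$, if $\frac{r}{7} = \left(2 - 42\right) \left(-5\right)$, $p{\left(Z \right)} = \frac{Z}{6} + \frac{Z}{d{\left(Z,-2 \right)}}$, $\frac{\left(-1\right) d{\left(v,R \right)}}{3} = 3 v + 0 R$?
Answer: $- \frac{3500}{9} \approx -388.89$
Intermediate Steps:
$d{\left(v,R \right)} = - 9 v$ ($d{\left(v,R \right)} = - 3 \left(3 v + 0 R\right) = - 3 \left(3 v + 0\right) = - 3 \cdot 3 v = - 9 v$)
$p{\left(Z \right)} = - \frac{1}{9} + \frac{Z}{6}$ ($p{\left(Z \right)} = \frac{Z}{6} + \frac{Z}{\left(-9\right) Z} = Z \frac{1}{6} + Z \left(- \frac{1}{9 Z}\right) = \frac{Z}{6} - \frac{1}{9} = - \frac{1}{9} + \frac{Z}{6}$)
$r = 1400$ ($r = 7 \left(2 - 42\right) \left(-5\right) = 7 \left(\left(-40\right) \left(-5\right)\right) = 7 \cdot 200 = 1400$)
$r p{\left(-1 \right)} = 1400 \left(- \frac{1}{9} + \frac{1}{6} \left(-1\right)\right) = 1400 \left(- \frac{1}{9} - \frac{1}{6}\right) = 1400 \left(- \frac{5}{18}\right) = - \frac{3500}{9}$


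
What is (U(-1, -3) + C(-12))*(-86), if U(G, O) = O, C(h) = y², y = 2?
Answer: -86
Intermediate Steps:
C(h) = 4 (C(h) = 2² = 4)
(U(-1, -3) + C(-12))*(-86) = (-3 + 4)*(-86) = 1*(-86) = -86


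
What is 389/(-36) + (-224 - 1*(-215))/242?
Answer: -47231/4356 ≈ -10.843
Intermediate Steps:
389/(-36) + (-224 - 1*(-215))/242 = 389*(-1/36) + (-224 + 215)*(1/242) = -389/36 - 9*1/242 = -389/36 - 9/242 = -47231/4356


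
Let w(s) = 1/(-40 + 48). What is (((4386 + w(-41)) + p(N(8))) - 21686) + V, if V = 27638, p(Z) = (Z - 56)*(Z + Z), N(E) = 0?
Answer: 82705/8 ≈ 10338.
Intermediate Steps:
w(s) = ⅛ (w(s) = 1/8 = ⅛)
p(Z) = 2*Z*(-56 + Z) (p(Z) = (-56 + Z)*(2*Z) = 2*Z*(-56 + Z))
(((4386 + w(-41)) + p(N(8))) - 21686) + V = (((4386 + ⅛) + 2*0*(-56 + 0)) - 21686) + 27638 = ((35089/8 + 2*0*(-56)) - 21686) + 27638 = ((35089/8 + 0) - 21686) + 27638 = (35089/8 - 21686) + 27638 = -138399/8 + 27638 = 82705/8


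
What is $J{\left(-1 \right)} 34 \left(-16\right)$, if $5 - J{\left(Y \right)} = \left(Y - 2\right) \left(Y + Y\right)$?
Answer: $544$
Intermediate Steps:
$J{\left(Y \right)} = 5 - 2 Y \left(-2 + Y\right)$ ($J{\left(Y \right)} = 5 - \left(Y - 2\right) \left(Y + Y\right) = 5 - \left(-2 + Y\right) 2 Y = 5 - 2 Y \left(-2 + Y\right)$)
$J{\left(-1 \right)} 34 \left(-16\right) = \left(5 - 2 \left(-1\right)^{2} + 4 \left(-1\right)\right) 34 \left(-16\right) = \left(5 - 2 - 4\right) 34 \left(-16\right) = \left(-1\right) 34 \left(-16\right) = \left(-34\right) \left(-16\right) = 544$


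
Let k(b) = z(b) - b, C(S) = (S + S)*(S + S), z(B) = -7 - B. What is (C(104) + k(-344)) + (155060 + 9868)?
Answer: 208873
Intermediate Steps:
C(S) = 4*S² (C(S) = (2*S)*(2*S) = 4*S²)
k(b) = -7 - 2*b (k(b) = (-7 - b) - b = -7 - 2*b)
(C(104) + k(-344)) + (155060 + 9868) = (4*104² + (-7 - 2*(-344))) + (155060 + 9868) = (4*10816 + (-7 + 688)) + 164928 = (43264 + 681) + 164928 = 43945 + 164928 = 208873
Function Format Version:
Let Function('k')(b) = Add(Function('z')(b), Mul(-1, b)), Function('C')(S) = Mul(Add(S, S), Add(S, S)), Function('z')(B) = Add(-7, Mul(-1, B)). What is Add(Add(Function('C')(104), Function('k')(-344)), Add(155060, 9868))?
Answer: 208873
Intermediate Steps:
Function('C')(S) = Mul(4, Pow(S, 2)) (Function('C')(S) = Mul(Mul(2, S), Mul(2, S)) = Mul(4, Pow(S, 2)))
Function('k')(b) = Add(-7, Mul(-2, b)) (Function('k')(b) = Add(Add(-7, Mul(-1, b)), Mul(-1, b)) = Add(-7, Mul(-2, b)))
Add(Add(Function('C')(104), Function('k')(-344)), Add(155060, 9868)) = Add(Add(Mul(4, Pow(104, 2)), Add(-7, Mul(-2, -344))), Add(155060, 9868)) = Add(Add(Mul(4, 10816), Add(-7, 688)), 164928) = Add(Add(43264, 681), 164928) = Add(43945, 164928) = 208873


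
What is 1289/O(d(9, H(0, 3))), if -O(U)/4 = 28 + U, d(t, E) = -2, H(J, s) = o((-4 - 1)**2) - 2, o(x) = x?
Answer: -1289/104 ≈ -12.394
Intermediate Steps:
H(J, s) = 23 (H(J, s) = (-4 - 1)**2 - 2 = (-5)**2 - 2 = 25 - 2 = 23)
O(U) = -112 - 4*U (O(U) = -4*(28 + U) = -112 - 4*U)
1289/O(d(9, H(0, 3))) = 1289/(-112 - 4*(-2)) = 1289/(-112 + 8) = 1289/(-104) = 1289*(-1/104) = -1289/104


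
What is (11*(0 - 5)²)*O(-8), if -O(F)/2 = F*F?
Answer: -35200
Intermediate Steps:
O(F) = -2*F² (O(F) = -2*F*F = -2*F²)
(11*(0 - 5)²)*O(-8) = (11*(0 - 5)²)*(-2*(-8)²) = (11*(-5)²)*(-2*64) = (11*25)*(-128) = 275*(-128) = -35200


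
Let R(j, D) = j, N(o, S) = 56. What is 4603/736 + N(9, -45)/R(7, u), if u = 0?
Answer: 10491/736 ≈ 14.254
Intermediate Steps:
4603/736 + N(9, -45)/R(7, u) = 4603/736 + 56/7 = 4603*(1/736) + 56*(⅐) = 4603/736 + 8 = 10491/736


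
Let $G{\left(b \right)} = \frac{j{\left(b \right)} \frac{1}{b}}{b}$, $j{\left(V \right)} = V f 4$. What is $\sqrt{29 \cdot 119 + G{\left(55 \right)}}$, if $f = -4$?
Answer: $\frac{\sqrt{10438395}}{55} \approx 58.743$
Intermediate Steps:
$j{\left(V \right)} = - 16 V$ ($j{\left(V \right)} = V \left(-4\right) 4 = - 4 V 4 = - 16 V$)
$G{\left(b \right)} = - \frac{16}{b}$ ($G{\left(b \right)} = \frac{- 16 b \frac{1}{b}}{b} = - \frac{16}{b}$)
$\sqrt{29 \cdot 119 + G{\left(55 \right)}} = \sqrt{29 \cdot 119 - \frac{16}{55}} = \sqrt{3451 - \frac{16}{55}} = \sqrt{\frac{189789}{55}} = \frac{\sqrt{10438395}}{55}$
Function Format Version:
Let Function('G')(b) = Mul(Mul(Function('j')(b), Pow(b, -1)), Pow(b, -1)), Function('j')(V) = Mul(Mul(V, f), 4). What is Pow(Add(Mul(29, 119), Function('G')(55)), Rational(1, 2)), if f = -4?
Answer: Mul(Rational(1, 55), Pow(10438395, Rational(1, 2))) ≈ 58.743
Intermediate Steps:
Function('j')(V) = Mul(-16, V) (Function('j')(V) = Mul(Mul(V, -4), 4) = Mul(Mul(-4, V), 4) = Mul(-16, V))
Function('G')(b) = Mul(-16, Pow(b, -1)) (Function('G')(b) = Mul(Mul(Mul(-16, b), Pow(b, -1)), Pow(b, -1)) = Mul(-16, Pow(b, -1)))
Pow(Add(Mul(29, 119), Function('G')(55)), Rational(1, 2)) = Pow(Add(Mul(29, 119), Mul(-16, Pow(55, -1))), Rational(1, 2)) = Pow(Add(3451, Mul(-16, Rational(1, 55))), Rational(1, 2)) = Pow(Add(3451, Rational(-16, 55)), Rational(1, 2)) = Pow(Rational(189789, 55), Rational(1, 2)) = Mul(Rational(1, 55), Pow(10438395, Rational(1, 2)))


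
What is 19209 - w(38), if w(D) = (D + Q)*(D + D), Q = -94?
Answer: 23465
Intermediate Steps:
w(D) = 2*D*(-94 + D) (w(D) = (D - 94)*(D + D) = (-94 + D)*(2*D) = 2*D*(-94 + D))
19209 - w(38) = 19209 - 2*38*(-94 + 38) = 19209 - 2*38*(-56) = 19209 - 1*(-4256) = 19209 + 4256 = 23465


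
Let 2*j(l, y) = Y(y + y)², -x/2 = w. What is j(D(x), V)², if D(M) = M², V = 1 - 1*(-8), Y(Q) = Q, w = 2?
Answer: 26244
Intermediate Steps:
x = -4 (x = -2*2 = -4)
V = 9 (V = 1 + 8 = 9)
j(l, y) = 2*y² (j(l, y) = (y + y)²/2 = (2*y)²/2 = (4*y²)/2 = 2*y²)
j(D(x), V)² = (2*9²)² = (2*81)² = 162² = 26244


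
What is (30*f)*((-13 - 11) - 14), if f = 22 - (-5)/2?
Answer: -27930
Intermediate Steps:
f = 49/2 (f = 22 - (-5)/2 = 22 - 1*(-5/2) = 22 + 5/2 = 49/2 ≈ 24.500)
(30*f)*((-13 - 11) - 14) = (30*(49/2))*((-13 - 11) - 14) = 735*(-24 - 14) = 735*(-38) = -27930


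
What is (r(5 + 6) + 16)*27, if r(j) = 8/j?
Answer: 4968/11 ≈ 451.64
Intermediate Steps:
(r(5 + 6) + 16)*27 = (8/(5 + 6) + 16)*27 = (8/11 + 16)*27 = (184/11)*27 = 4968/11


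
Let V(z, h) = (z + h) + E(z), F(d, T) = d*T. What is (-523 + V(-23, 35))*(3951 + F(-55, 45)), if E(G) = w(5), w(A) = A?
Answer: -746856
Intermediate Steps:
F(d, T) = T*d
E(G) = 5
V(z, h) = 5 + h + z (V(z, h) = (z + h) + 5 = (h + z) + 5 = 5 + h + z)
(-523 + V(-23, 35))*(3951 + F(-55, 45)) = (-523 + (5 + 35 - 23))*(3951 + 45*(-55)) = (-523 + 17)*(3951 - 2475) = -506*1476 = -746856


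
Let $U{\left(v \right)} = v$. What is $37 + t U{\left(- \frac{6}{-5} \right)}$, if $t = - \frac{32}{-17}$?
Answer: $\frac{3337}{85} \approx 39.259$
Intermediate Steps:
$t = \frac{32}{17}$ ($t = \left(-32\right) \left(- \frac{1}{17}\right) = \frac{32}{17} \approx 1.8824$)
$37 + t U{\left(- \frac{6}{-5} \right)} = 37 + \frac{32 \left(- \frac{6}{-5}\right)}{17} = 37 + \frac{32 \left(\left(-6\right) \left(- \frac{1}{5}\right)\right)}{17} = 37 + \frac{32}{17} \cdot \frac{6}{5} = 37 + \frac{192}{85} = \frac{3337}{85}$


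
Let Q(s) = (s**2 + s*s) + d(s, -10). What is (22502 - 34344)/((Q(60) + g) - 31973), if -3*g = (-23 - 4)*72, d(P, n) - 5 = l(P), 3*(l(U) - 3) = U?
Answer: 11842/24097 ≈ 0.49143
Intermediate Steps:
l(U) = 3 + U/3
d(P, n) = 8 + P/3 (d(P, n) = 5 + (3 + P/3) = 8 + P/3)
g = 648 (g = -(-23 - 4)*72/3 = -(-9)*72 = -1/3*(-1944) = 648)
Q(s) = 8 + 2*s**2 + s/3 (Q(s) = (s**2 + s*s) + (8 + s/3) = (s**2 + s**2) + (8 + s/3) = 2*s**2 + (8 + s/3) = 8 + 2*s**2 + s/3)
(22502 - 34344)/((Q(60) + g) - 31973) = (22502 - 34344)/(((8 + 2*60**2 + (1/3)*60) + 648) - 31973) = -11842/(((8 + 2*3600 + 20) + 648) - 31973) = -11842/(((8 + 7200 + 20) + 648) - 31973) = -11842/((7228 + 648) - 31973) = -11842/(7876 - 31973) = -11842/(-24097) = -11842*(-1/24097) = 11842/24097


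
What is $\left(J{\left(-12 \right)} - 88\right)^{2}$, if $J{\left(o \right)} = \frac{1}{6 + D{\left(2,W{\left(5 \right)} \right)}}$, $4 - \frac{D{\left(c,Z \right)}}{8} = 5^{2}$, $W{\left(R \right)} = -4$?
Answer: $\frac{203262049}{26244} \approx 7745.1$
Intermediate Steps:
$D{\left(c,Z \right)} = -168$ ($D{\left(c,Z \right)} = 32 - 8 \cdot 5^{2} = 32 - 200 = -168$)
$J{\left(o \right)} = - \frac{1}{162}$ ($J{\left(o \right)} = \frac{1}{6 - 168} = \frac{1}{-162} = - \frac{1}{162}$)
$\left(J{\left(-12 \right)} - 88\right)^{2} = \left(- \frac{1}{162} - 88\right)^{2} = \left(- \frac{14257}{162}\right)^{2} = \frac{203262049}{26244}$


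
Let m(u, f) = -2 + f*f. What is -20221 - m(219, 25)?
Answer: -20844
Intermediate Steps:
m(u, f) = -2 + f**2
-20221 - m(219, 25) = -20221 - (-2 + 25**2) = -20221 - (-2 + 625) = -20221 - 1*623 = -20221 - 623 = -20844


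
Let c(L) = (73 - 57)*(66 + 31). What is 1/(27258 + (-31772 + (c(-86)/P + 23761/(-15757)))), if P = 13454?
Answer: -15142477/68374228723 ≈ -0.00022146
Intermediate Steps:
c(L) = 1552 (c(L) = 16*97 = 1552)
1/(27258 + (-31772 + (c(-86)/P + 23761/(-15757)))) = 1/(27258 + (-31772 + (1552/13454 + 23761/(-15757)))) = 1/(27258 + (-31772 + (1552*(1/13454) + 23761*(-1/15757)))) = 1/(27258 + (-31772 + (776/6727 - 23761/15757))) = 1/(27258 + (-31772 - 21087545/15142477)) = 1/(27258 - 481127866789/15142477) = 1/(-68374228723/15142477) = -15142477/68374228723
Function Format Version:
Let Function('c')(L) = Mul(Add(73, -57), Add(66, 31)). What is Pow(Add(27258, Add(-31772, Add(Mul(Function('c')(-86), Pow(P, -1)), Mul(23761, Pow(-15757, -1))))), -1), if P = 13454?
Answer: Rational(-15142477, 68374228723) ≈ -0.00022146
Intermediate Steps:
Function('c')(L) = 1552 (Function('c')(L) = Mul(16, 97) = 1552)
Pow(Add(27258, Add(-31772, Add(Mul(Function('c')(-86), Pow(P, -1)), Mul(23761, Pow(-15757, -1))))), -1) = Pow(Add(27258, Add(-31772, Add(Mul(1552, Pow(13454, -1)), Mul(23761, Pow(-15757, -1))))), -1) = Pow(Add(27258, Add(-31772, Add(Mul(1552, Rational(1, 13454)), Mul(23761, Rational(-1, 15757))))), -1) = Pow(Add(27258, Add(-31772, Add(Rational(776, 6727), Rational(-23761, 15757)))), -1) = Pow(Add(27258, Add(-31772, Rational(-21087545, 15142477))), -1) = Pow(Add(27258, Rational(-481127866789, 15142477)), -1) = Pow(Rational(-68374228723, 15142477), -1) = Rational(-15142477, 68374228723)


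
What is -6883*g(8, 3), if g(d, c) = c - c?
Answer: 0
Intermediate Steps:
g(d, c) = 0
-6883*g(8, 3) = -6883*0 = 0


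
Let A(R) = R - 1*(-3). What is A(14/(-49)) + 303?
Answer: 2140/7 ≈ 305.71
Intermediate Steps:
A(R) = 3 + R (A(R) = R + 3 = 3 + R)
A(14/(-49)) + 303 = (3 + 14/(-49)) + 303 = (3 + 14*(-1/49)) + 303 = (3 - 2/7) + 303 = 19/7 + 303 = 2140/7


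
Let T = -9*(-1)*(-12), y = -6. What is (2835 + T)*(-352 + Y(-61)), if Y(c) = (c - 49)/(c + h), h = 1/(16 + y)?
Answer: -193860612/203 ≈ -9.5498e+5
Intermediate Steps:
h = 1/10 (h = 1/(16 - 6) = 1/10 ≈ 0.10000)
T = -108 (T = 9*(-12) = -108)
Y(c) = (-49 + c)/(1/10 + c) (Y(c) = (c - 49)/(c + 1/10) = (-49 + c)/(1/10 + c))
(2835 + T)*(-352 + Y(-61)) = (2835 - 108)*(-352 + 10*(-49 - 61)/(1 + 10*(-61))) = 2727*(-352 + 10*(-110)/(1 - 610)) = 2727*(-352 + 10*(-110)/(-609)) = 2727*(-352 + 10*(-1/609)*(-110)) = 2727*(-352 + 1100/609) = 2727*(-213268/609) = -193860612/203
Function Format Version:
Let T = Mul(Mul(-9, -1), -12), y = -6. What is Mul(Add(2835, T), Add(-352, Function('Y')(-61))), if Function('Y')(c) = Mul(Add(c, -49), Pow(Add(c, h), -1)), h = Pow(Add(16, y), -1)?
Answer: Rational(-193860612, 203) ≈ -9.5498e+5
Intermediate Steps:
h = Rational(1, 10) (h = Pow(Add(16, -6), -1) = Pow(10, -1) = Rational(1, 10) ≈ 0.10000)
T = -108 (T = Mul(9, -12) = -108)
Function('Y')(c) = Mul(Pow(Add(Rational(1, 10), c), -1), Add(-49, c)) (Function('Y')(c) = Mul(Add(c, -49), Pow(Add(c, Rational(1, 10)), -1)) = Mul(Add(-49, c), Pow(Add(Rational(1, 10), c), -1)) = Mul(Pow(Add(Rational(1, 10), c), -1), Add(-49, c)))
Mul(Add(2835, T), Add(-352, Function('Y')(-61))) = Mul(Add(2835, -108), Add(-352, Mul(10, Pow(Add(1, Mul(10, -61)), -1), Add(-49, -61)))) = Mul(2727, Add(-352, Mul(10, Pow(Add(1, -610), -1), -110))) = Mul(2727, Add(-352, Mul(10, Pow(-609, -1), -110))) = Mul(2727, Add(-352, Mul(10, Rational(-1, 609), -110))) = Mul(2727, Add(-352, Rational(1100, 609))) = Mul(2727, Rational(-213268, 609)) = Rational(-193860612, 203)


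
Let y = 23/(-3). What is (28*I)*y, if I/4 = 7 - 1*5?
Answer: -5152/3 ≈ -1717.3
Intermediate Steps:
I = 8 (I = 4*(7 - 1*5) = 4*(7 - 5) = 4*2 = 8)
y = -23/3 (y = 23*(-1/3) = -23/3 ≈ -7.6667)
(28*I)*y = (28*8)*(-23/3) = 224*(-23/3) = -5152/3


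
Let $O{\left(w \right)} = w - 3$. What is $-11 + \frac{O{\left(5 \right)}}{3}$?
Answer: $- \frac{31}{3} \approx -10.333$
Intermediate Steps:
$O{\left(w \right)} = -3 + w$
$-11 + \frac{O{\left(5 \right)}}{3} = -11 + \frac{-3 + 5}{3} = -11 + \frac{1}{3} \cdot 2 = -11 + \frac{2}{3} = - \frac{31}{3}$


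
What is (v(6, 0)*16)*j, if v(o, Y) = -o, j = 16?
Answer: -1536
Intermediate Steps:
(v(6, 0)*16)*j = (-1*6*16)*16 = -6*16*16 = -96*16 = -1536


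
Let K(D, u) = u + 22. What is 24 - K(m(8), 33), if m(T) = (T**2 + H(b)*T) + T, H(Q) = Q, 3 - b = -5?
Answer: -31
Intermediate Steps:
b = 8 (b = 3 - 1*(-5) = 3 + 5 = 8)
m(T) = T**2 + 9*T (m(T) = (T**2 + 8*T) + T = T**2 + 9*T)
K(D, u) = 22 + u
24 - K(m(8), 33) = 24 - (22 + 33) = 24 - 1*55 = 24 - 55 = -31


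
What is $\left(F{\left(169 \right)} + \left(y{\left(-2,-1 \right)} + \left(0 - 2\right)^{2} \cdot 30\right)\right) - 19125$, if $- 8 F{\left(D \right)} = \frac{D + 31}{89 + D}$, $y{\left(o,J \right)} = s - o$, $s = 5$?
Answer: $- \frac{4901509}{258} \approx -18998.0$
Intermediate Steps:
$y{\left(o,J \right)} = 5 - o$
$F{\left(D \right)} = - \frac{31 + D}{8 \left(89 + D\right)}$ ($F{\left(D \right)} = - \frac{\left(D + 31\right) \frac{1}{89 + D}}{8} = - \frac{\left(31 + D\right) \frac{1}{89 + D}}{8} = - \frac{\frac{1}{89 + D} \left(31 + D\right)}{8} = - \frac{31 + D}{8 \left(89 + D\right)}$)
$\left(F{\left(169 \right)} + \left(y{\left(-2,-1 \right)} + \left(0 - 2\right)^{2} \cdot 30\right)\right) - 19125 = \left(\frac{-31 - 169}{8 \left(89 + 169\right)} + \left(\left(5 - -2\right) + \left(0 - 2\right)^{2} \cdot 30\right)\right) - 19125 = \left(\frac{-31 - 169}{8 \cdot 258} + \left(\left(5 + 2\right) + \left(-2\right)^{2} \cdot 30\right)\right) - 19125 = \left(\frac{1}{8} \cdot \frac{1}{258} \left(-200\right) + \left(7 + 4 \cdot 30\right)\right) - 19125 = \left(- \frac{25}{258} + \left(7 + 120\right)\right) - 19125 = \left(- \frac{25}{258} + 127\right) - 19125 = \frac{32741}{258} - 19125 = - \frac{4901509}{258}$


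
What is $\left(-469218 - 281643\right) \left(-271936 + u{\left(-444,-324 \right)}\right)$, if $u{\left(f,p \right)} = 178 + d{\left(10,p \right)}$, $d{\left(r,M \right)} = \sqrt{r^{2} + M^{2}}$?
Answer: $204052483638 - 1501722 \sqrt{26269} \approx 2.0381 \cdot 10^{11}$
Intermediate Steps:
$d{\left(r,M \right)} = \sqrt{M^{2} + r^{2}}$
$u{\left(f,p \right)} = 178 + \sqrt{100 + p^{2}}$ ($u{\left(f,p \right)} = 178 + \sqrt{p^{2} + 10^{2}} = 178 + \sqrt{p^{2} + 100} = 178 + \sqrt{100 + p^{2}}$)
$\left(-469218 - 281643\right) \left(-271936 + u{\left(-444,-324 \right)}\right) = \left(-469218 - 281643\right) \left(-271936 + \left(178 + \sqrt{100 + \left(-324\right)^{2}}\right)\right) = - 750861 \left(-271936 + \left(178 + \sqrt{100 + 104976}\right)\right) = - 750861 \left(-271936 + \left(178 + \sqrt{105076}\right)\right) = - 750861 \left(-271936 + \left(178 + 2 \sqrt{26269}\right)\right) = - 750861 \left(-271758 + 2 \sqrt{26269}\right) = 204052483638 - 1501722 \sqrt{26269}$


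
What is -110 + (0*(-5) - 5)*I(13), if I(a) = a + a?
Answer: -240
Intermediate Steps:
I(a) = 2*a
-110 + (0*(-5) - 5)*I(13) = -110 + (0*(-5) - 5)*(2*13) = -110 + (0 - 5)*26 = -110 - 5*26 = -110 - 130 = -240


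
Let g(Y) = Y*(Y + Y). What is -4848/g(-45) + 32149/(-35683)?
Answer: -50532439/24086025 ≈ -2.0980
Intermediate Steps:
g(Y) = 2*Y**2 (g(Y) = Y*(2*Y) = 2*Y**2)
-4848/g(-45) + 32149/(-35683) = -4848/(2*(-45)**2) + 32149/(-35683) = -4848/(2*2025) + 32149*(-1/35683) = -4848/4050 - 32149/35683 = -4848*1/4050 - 32149/35683 = -808/675 - 32149/35683 = -50532439/24086025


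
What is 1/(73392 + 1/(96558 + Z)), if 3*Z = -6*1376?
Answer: 93806/6884609953 ≈ 1.3625e-5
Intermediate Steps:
Z = -2752 (Z = (-6*1376)/3 = (1/3)*(-8256) = -2752)
1/(73392 + 1/(96558 + Z)) = 1/(73392 + 1/(96558 - 2752)) = 1/(73392 + 1/93806) = 1/(6884609953/93806) = 93806/6884609953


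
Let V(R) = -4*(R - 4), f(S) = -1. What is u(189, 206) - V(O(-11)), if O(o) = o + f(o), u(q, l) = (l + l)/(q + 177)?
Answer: -11506/183 ≈ -62.874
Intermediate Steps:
u(q, l) = 2*l/(177 + q) (u(q, l) = (2*l)/(177 + q) = 2*l/(177 + q))
O(o) = -1 + o (O(o) = o - 1 = -1 + o)
V(R) = 16 - 4*R (V(R) = -4*(-4 + R) = 16 - 4*R)
u(189, 206) - V(O(-11)) = 2*206/(177 + 189) - (16 - 4*(-1 - 11)) = 2*206/366 - (16 - 4*(-12)) = 2*206*(1/366) - (16 + 48) = 206/183 - 1*64 = 206/183 - 64 = -11506/183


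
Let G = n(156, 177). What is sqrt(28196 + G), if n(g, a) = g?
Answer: 8*sqrt(443) ≈ 168.38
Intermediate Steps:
G = 156
sqrt(28196 + G) = sqrt(28196 + 156) = sqrt(28352) = 8*sqrt(443)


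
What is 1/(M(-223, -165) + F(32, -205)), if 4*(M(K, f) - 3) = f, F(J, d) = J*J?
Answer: 4/3943 ≈ 0.0010145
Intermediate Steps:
F(J, d) = J²
M(K, f) = 3 + f/4
1/(M(-223, -165) + F(32, -205)) = 1/((3 + (¼)*(-165)) + 32²) = 1/((3 - 165/4) + 1024) = 1/(-153/4 + 1024) = 1/(3943/4) = 4/3943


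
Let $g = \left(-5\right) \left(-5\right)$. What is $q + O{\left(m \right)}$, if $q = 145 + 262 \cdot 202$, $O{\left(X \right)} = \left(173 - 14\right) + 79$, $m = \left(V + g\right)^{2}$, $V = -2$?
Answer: $53307$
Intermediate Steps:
$g = 25$
$m = 529$ ($m = \left(-2 + 25\right)^{2} = 23^{2} = 529$)
$O{\left(X \right)} = 238$ ($O{\left(X \right)} = 159 + 79 = 238$)
$q = 53069$ ($q = 145 + 52924 = 53069$)
$q + O{\left(m \right)} = 53069 + 238 = 53307$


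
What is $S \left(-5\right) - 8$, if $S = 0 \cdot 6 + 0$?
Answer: $-8$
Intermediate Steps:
$S = 0$ ($S = 0 + 0 = 0$)
$S \left(-5\right) - 8 = 0 \left(-5\right) - 8 = 0 - 8 = -8$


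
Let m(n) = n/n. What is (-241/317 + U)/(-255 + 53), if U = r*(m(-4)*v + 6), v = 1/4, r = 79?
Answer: -625111/256136 ≈ -2.4405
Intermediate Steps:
v = 1/4 ≈ 0.25000
m(n) = 1
U = 1975/4 (U = 79*(1*(1/4) + 6) = 79*(1/4 + 6) = 79*(25/4) = 1975/4 ≈ 493.75)
(-241/317 + U)/(-255 + 53) = (-241/317 + 1975/4)/(-255 + 53) = (-241*1/317 + 1975/4)/(-202) = (-241/317 + 1975/4)*(-1/202) = (625111/1268)*(-1/202) = -625111/256136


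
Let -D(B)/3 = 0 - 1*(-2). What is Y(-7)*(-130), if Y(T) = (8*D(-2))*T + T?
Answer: -42770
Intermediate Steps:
D(B) = -6 (D(B) = -3*(0 - 1*(-2)) = -3*(0 + 2) = -3*2 = -6)
Y(T) = -47*T (Y(T) = (8*(-6))*T + T = -48*T + T = -47*T)
Y(-7)*(-130) = -47*(-7)*(-130) = 329*(-130) = -42770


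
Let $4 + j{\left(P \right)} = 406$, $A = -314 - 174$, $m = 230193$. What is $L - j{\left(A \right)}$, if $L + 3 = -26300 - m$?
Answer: $-256898$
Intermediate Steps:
$A = -488$ ($A = -314 - 174 = -488$)
$j{\left(P \right)} = 402$ ($j{\left(P \right)} = -4 + 406 = 402$)
$L = -256496$ ($L = -3 - 256493 = -256496$)
$L - j{\left(A \right)} = -256496 - 402 = -256898$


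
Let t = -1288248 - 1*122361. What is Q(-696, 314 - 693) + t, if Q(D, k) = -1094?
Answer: -1411703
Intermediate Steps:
t = -1410609 (t = -1288248 - 122361 = -1410609)
Q(-696, 314 - 693) + t = -1094 - 1410609 = -1411703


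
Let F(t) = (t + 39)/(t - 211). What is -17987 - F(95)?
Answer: -1043179/58 ≈ -17986.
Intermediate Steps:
F(t) = (39 + t)/(-211 + t)
-17987 - F(95) = -17987 - (39 + 95)/(-211 + 95) = -17987 - 134/(-116) = -17987 - (-1)*134/116 = -17987 - 1*(-67/58) = -17987 + 67/58 = -1043179/58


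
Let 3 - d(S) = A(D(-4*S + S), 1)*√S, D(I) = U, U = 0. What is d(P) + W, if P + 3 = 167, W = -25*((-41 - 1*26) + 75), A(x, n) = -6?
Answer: -197 + 12*√41 ≈ -120.16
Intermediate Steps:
D(I) = 0
W = -200 (W = -25*((-41 - 26) + 75) = -25*(-67 + 75) = -25*8 = -200)
P = 164 (P = -3 + 167 = 164)
d(S) = 3 + 6*√S (d(S) = 3 - (-6)*√S = 3 + 6*√S)
d(P) + W = (3 + 6*√164) - 200 = (3 + 6*(2*√41)) - 200 = (3 + 12*√41) - 200 = -197 + 12*√41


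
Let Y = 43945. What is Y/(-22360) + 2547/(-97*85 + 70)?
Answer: -27746753/12186200 ≈ -2.2769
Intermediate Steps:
Y/(-22360) + 2547/(-97*85 + 70) = 43945/(-22360) + 2547/(-97*85 + 70) = 43945*(-1/22360) + 2547/(-8245 + 70) = -8789/4472 + 2547/(-8175) = -8789/4472 + 2547*(-1/8175) = -8789/4472 - 849/2725 = -27746753/12186200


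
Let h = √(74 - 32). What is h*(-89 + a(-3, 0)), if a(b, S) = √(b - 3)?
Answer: √42*(-89 + I*√6) ≈ -576.79 + 15.875*I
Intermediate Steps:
a(b, S) = √(-3 + b)
h = √42 ≈ 6.4807
h*(-89 + a(-3, 0)) = √42*(-89 + √(-3 - 3)) = √42*(-89 + √(-6)) = √42*(-89 + I*√6)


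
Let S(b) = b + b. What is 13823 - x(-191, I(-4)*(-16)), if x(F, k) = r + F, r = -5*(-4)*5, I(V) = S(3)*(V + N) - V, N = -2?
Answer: 13914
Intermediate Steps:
S(b) = 2*b
I(V) = -12 + 5*V (I(V) = (2*3)*(V - 2) - V = 6*(-2 + V) - V = (-12 + 6*V) - V = -12 + 5*V)
r = 100 (r = 20*5 = 100)
x(F, k) = 100 + F
13823 - x(-191, I(-4)*(-16)) = 13823 - (100 - 191) = 13823 - 1*(-91) = 13823 + 91 = 13914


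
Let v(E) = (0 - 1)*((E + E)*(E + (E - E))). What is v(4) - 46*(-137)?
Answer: 6270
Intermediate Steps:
v(E) = -2*E**2 (v(E) = -2*E*(E + 0) = -2*E*E = -2*E**2)
v(4) - 46*(-137) = -2*4**2 - 46*(-137) = -2*16 + 6302 = -32 + 6302 = 6270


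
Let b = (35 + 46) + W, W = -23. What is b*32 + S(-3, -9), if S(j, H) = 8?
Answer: 1864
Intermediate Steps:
b = 58 (b = (35 + 46) - 23 = 81 - 23 = 58)
b*32 + S(-3, -9) = 58*32 + 8 = 1856 + 8 = 1864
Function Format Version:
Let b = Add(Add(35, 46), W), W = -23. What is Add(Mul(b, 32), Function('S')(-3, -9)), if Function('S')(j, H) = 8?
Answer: 1864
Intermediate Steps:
b = 58 (b = Add(Add(35, 46), -23) = Add(81, -23) = 58)
Add(Mul(b, 32), Function('S')(-3, -9)) = Add(Mul(58, 32), 8) = Add(1856, 8) = 1864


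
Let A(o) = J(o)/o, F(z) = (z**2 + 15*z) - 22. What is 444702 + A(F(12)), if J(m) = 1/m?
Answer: 40558601209/91204 ≈ 4.4470e+5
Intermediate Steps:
F(z) = -22 + z**2 + 15*z
A(o) = o**(-2) (A(o) = 1/(o*o) = o**(-2))
444702 + A(F(12)) = 444702 + (-22 + 12**2 + 15*12)**(-2) = 444702 + (-22 + 144 + 180)**(-2) = 444702 + 302**(-2) = 444702 + 1/91204 = 40558601209/91204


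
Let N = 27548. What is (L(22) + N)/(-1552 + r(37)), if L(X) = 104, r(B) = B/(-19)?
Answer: -525388/29525 ≈ -17.795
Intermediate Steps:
r(B) = -B/19 (r(B) = B*(-1/19) = -B/19)
(L(22) + N)/(-1552 + r(37)) = (104 + 27548)/(-1552 - 1/19*37) = 27652/(-1552 - 37/19) = 27652/(-29525/19) = 27652*(-19/29525) = -525388/29525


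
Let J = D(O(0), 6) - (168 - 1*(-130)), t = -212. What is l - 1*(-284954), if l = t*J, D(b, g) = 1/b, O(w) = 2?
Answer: 348024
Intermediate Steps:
J = -595/2 (J = 1/2 - (168 - 1*(-130)) = ½ - (168 + 130) = ½ - 1*298 = ½ - 298 = -595/2 ≈ -297.50)
l = 63070 (l = -212*(-595/2) = 63070)
l - 1*(-284954) = 63070 - 1*(-284954) = 63070 + 284954 = 348024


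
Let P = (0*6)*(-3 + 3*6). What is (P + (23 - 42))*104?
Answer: -1976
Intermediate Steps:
P = 0 (P = 0*(-3 + 18) = 0*15 = 0)
(P + (23 - 42))*104 = (0 + (23 - 42))*104 = (0 - 19)*104 = -19*104 = -1976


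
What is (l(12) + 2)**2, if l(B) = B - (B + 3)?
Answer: 1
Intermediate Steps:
l(B) = -3 (l(B) = B - (3 + B) = B + (-3 - B) = -3)
(l(12) + 2)**2 = (-3 + 2)**2 = (-1)**2 = 1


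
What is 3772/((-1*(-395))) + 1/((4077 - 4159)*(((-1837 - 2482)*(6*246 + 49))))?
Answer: 407444612759/42667185050 ≈ 9.5494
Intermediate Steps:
3772/((-1*(-395))) + 1/((4077 - 4159)*(((-1837 - 2482)*(6*246 + 49)))) = 3772/395 + 1/((-82)*((-4319*(1476 + 49)))) = 3772*(1/395) - 1/(82*((-4319*1525))) = 3772/395 - 1/82/(-6586475) = 3772/395 - 1/82*(-1/6586475) = 3772/395 + 1/540090950 = 407444612759/42667185050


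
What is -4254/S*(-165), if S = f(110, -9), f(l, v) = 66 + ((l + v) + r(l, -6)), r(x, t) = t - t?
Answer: 701910/167 ≈ 4203.1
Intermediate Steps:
r(x, t) = 0
f(l, v) = 66 + l + v (f(l, v) = 66 + ((l + v) + 0) = 66 + (l + v) = 66 + l + v)
S = 167 (S = 66 + 110 - 9 = 167)
-4254/S*(-165) = -4254/167*(-165) = 701910/167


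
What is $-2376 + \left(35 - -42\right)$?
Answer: $-2299$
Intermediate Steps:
$-2376 + \left(35 - -42\right) = -2376 + \left(35 + 42\right) = -2376 + 77 = -2299$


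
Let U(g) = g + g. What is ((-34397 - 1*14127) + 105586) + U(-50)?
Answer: 56962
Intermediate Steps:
U(g) = 2*g
((-34397 - 1*14127) + 105586) + U(-50) = ((-34397 - 1*14127) + 105586) + 2*(-50) = ((-34397 - 14127) + 105586) - 100 = (-48524 + 105586) - 100 = 57062 - 100 = 56962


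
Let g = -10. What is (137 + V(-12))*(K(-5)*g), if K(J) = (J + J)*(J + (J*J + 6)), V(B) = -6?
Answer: 340600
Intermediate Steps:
K(J) = 2*J*(6 + J + J²) (K(J) = (2*J)*(J + (J² + 6)) = (2*J)*(J + (6 + J²)) = (2*J)*(6 + J + J²) = 2*J*(6 + J + J²))
(137 + V(-12))*(K(-5)*g) = (137 - 6)*((2*(-5)*(6 - 5 + (-5)²))*(-10)) = 131*((2*(-5)*(6 - 5 + 25))*(-10)) = 131*((2*(-5)*26)*(-10)) = 131*(-260*(-10)) = 131*2600 = 340600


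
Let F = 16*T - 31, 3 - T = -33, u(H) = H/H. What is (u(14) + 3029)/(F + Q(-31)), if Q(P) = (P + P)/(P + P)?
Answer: 505/91 ≈ 5.5495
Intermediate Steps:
u(H) = 1
T = 36 (T = 3 - 1*(-33) = 3 + 33 = 36)
F = 545 (F = 16*36 - 31 = 576 - 31 = 545)
Q(P) = 1 (Q(P) = (2*P)/((2*P)) = (2*P)*(1/(2*P)) = 1)
(u(14) + 3029)/(F + Q(-31)) = (1 + 3029)/(545 + 1) = 3030/546 = 3030*(1/546) = 505/91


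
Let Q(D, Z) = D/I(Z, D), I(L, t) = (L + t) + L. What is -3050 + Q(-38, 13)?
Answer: -18281/6 ≈ -3046.8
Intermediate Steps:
I(L, t) = t + 2*L
Q(D, Z) = D/(D + 2*Z)
-3050 + Q(-38, 13) = -3050 - 38/(-38 + 2*13) = -3050 - 38/(-38 + 26) = -3050 - 38/(-12) = -3050 - 38*(-1/12) = -3050 + 19/6 = -18281/6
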